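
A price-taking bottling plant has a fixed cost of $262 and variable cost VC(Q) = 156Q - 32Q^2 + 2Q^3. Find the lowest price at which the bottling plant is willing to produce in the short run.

$28 per unit

The shutdown price is the minimum of AVC. VC = 156Q - 32Q^2 + 2Q^3, so AVC = 156 - 32Q + 2Q^2.
At the minimum of AVC, MC = AVC. MC = 156 - 64Q + 6Q^2; setting MC = AVC gives 4Q^2 - 32Q = 0, so Q = 8. min AVC = 28.
So the shutdown price is $28.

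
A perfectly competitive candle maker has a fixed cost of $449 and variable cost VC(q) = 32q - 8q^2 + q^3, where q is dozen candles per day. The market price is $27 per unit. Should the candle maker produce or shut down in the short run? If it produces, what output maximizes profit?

Produce at q = 5

Strip out fixed cost: VC = 32q - 8q^2 + q^3. Then AVC = 32 - 8q + q^2 and MC = 32 - 16q + 3q^2.
AVC is minimized where dAVC/dq = -8 + 2q = 0, at q = 4; min AVC = 32 - 8·4 + 4^2 = $16.
Since P = $27 ≥ min AVC = $16, price covers variable cost and the firm should produce.
Set P = MC: 27 = 32 - 16q + 3q^2 → 5 - 16q + 3q^2 = 0. The roots are q = 1/3 and q = 5; the profit-maximizing output is on the rising part of MC, so q* = 5.
Check: AVC at q = 5 is $17 ≤ P, so revenue covers variable cost.
Profit = P·q − TC = 27·5 − 534 = -$399, a loss, but smaller than the $449 fixed cost the firm would lose by shutting down.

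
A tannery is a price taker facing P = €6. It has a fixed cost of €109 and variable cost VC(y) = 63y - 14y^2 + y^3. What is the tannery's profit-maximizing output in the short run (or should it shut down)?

From TC, MC = TC'(y) = 63 - 28y + 3y^2 and AVC = VC/y = 63 - 14y + y^2.
AVC hits its minimum where MC = AVC, at y = 7, giving min AVC = 63 - 14·7 + 7^2 = €14.
Since P = €6 < min AVC = €14, price fails to cover variable cost at any output.
The firm minimizes its loss by shutting down and losing only its fixed cost of €109.

Shut down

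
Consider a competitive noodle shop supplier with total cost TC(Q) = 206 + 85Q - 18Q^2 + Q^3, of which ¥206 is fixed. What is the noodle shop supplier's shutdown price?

¥4 per unit

Short-run supply begins at min AVC. From VC = 85Q - 18Q^2 + Q^3, AVC = 85 - 18Q + Q^2.
At the minimum of AVC, MC = AVC. MC = 85 - 36Q + 3Q^2; setting MC = AVC gives 2Q^2 - 18Q = 0, so Q = 9. min AVC = 4.
For P < ¥4 the firm produces nothing.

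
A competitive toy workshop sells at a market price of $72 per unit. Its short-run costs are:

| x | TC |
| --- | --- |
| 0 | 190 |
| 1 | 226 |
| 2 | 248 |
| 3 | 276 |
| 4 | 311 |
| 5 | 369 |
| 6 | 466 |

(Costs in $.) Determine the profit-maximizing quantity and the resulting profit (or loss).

x = 5; profit = -$9

Tabulate TR − TC: x=0: -190; x=1: -154; x=2: -104; x=3: -60; x=4: -23; x=5: -9; x=6: -34.
Profit is maximized at x = 5. AVC there is 179/5 = $35.80 ≤ P, so producing beats shutting down (which would give -$190).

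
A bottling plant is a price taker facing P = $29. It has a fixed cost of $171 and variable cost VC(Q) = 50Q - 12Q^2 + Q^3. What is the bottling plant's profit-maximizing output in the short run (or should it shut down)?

From TC, MC = TC'(Q) = 50 - 24Q + 3Q^2 and AVC = VC/Q = 50 - 12Q + Q^2.
AVC is minimized where dAVC/dQ = -12 + 2Q = 0, at Q = 6; min AVC = 50 - 12·6 + 6^2 = $14.
P = $29 exceeds min AVC = $14, so the firm stays open.
P = MC gives 21 - 24Q + 3Q^2 = 0, with roots 1 and 7. Take the larger (rising MC): Q* = 7.
Check: AVC at Q = 7 is $15 ≤ P, so revenue covers variable cost.
Profit = P·Q − TC = 29·7 − 276 = -$73, a loss, but smaller than the $171 fixed cost the firm would lose by shutting down.

Produce at Q = 7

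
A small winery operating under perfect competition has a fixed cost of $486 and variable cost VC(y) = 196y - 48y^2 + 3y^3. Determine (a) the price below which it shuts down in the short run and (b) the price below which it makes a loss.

Shutdown price = $4; break-even price = $61

AVC = 196 - 48y + 3y^2; minimized at y = 8, giving min AVC = $4. That is the shutdown price.
ATC = 486/y + 196 - 48y + 3y^2. Setting dATC/dy = −486/y^2 − 48 + 6y = 0 gives y = 9 (since 6·9^3 − 48·9^2 = 486).
min ATC = 486/9 + 196 − 48·9 + 3·9^2 = $61. That is the break-even price.
For $4 ≤ P < $61 the firm produces at a loss; below $4 it shuts down.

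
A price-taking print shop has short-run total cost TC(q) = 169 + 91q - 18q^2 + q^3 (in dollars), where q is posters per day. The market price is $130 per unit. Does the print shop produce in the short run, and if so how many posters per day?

From TC, MC = TC'(q) = 91 - 36q + 3q^2 and AVC = VC/q = 91 - 18q + q^2.
AVC hits its minimum where MC = AVC, at q = 9, giving min AVC = 91 - 18·9 + 9^2 = $10.
Because $130 ≥ $10, revenue can cover variable cost; the firm operates.
Solving P = MC: -39 - 36q + 3q^2 = 0 ⇒ q = -1 or 13. On the upward-sloping branch, q* = 13.
Check: AVC at q = 13 is $26 ≤ P, so revenue covers variable cost.
Profit = P·q − TC = 130·13 − 507 = $1183.

Produce at q = 13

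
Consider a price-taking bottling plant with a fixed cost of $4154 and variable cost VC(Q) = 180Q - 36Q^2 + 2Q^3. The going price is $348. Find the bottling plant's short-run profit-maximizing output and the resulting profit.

Profit = -$234 at Q = 14

AVC = 180 - 36Q + 2Q^2; min AVC = $18 at Q = 9. Since P = $348 ≥ min AVC, the firm produces.
MC = 180 - 72Q + 6Q^2. Setting P = MC and taking the root on the rising branch gives Q* = 14.
TR = 348·14 = 4872. TC = 4154 + 952 = 5106. Profit = 4872 − 5106 = -$234.
By producing, the firm covers all variable cost plus $3920 of fixed cost; shutting down would lose the full $4154.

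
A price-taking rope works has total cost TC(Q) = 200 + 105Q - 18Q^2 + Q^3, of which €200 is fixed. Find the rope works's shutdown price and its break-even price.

Shutdown price = €24; break-even price = €45

AVC = 105 - 18Q + Q^2; minimized at Q = 9, giving min AVC = €24. That is the shutdown price.
ATC = 200/Q + 105 - 18Q + Q^2. Setting dATC/dQ = −200/Q^2 − 18 + 2Q = 0 gives Q = 10 (since 2·10^3 − 18·10^2 = 200).
min ATC = 200/10 + 105 − 18·10 + 10^2 = €45. That is the break-even price.
For €24 ≤ P < €45 the firm produces at a loss; below €24 it shuts down.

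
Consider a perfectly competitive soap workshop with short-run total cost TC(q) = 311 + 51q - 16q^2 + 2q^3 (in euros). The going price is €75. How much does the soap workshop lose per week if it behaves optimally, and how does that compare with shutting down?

AVC = 51 - 16q + 2q^2; min AVC = €19 at q = 4. Since P = €75 ≥ min AVC, the firm produces.
MC = 51 - 32q + 6q^2. Setting P = MC and taking the root on the rising branch gives q* = 6.
TR = 75·6 = 450. TC = 311 + 162 = 473. Profit = 450 − 473 = -€23.
Shutting down would mean losing the fixed cost of €311, so operating at a loss of €23 is better by €288.

Profit = -€23 at q = 6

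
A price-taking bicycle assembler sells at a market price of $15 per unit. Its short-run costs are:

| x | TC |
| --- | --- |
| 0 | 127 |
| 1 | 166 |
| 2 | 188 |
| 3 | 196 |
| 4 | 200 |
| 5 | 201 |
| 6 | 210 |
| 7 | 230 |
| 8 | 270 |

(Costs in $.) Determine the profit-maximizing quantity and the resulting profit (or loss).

Profit at each row (π = 15x − TC): x=0: -127; x=1: -151; x=2: -158; x=3: -151; x=4: -140; x=5: -126; x=6: -120; x=7: -125; x=8: -150.
Profit is maximized at x = 6. AVC there is 83/6 = $13.83 ≤ P, so producing beats shutting down (which would give -$127).

x = 6; profit = -$120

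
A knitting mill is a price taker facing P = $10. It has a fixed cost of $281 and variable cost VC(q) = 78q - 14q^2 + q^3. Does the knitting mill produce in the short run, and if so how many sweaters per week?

Strip out fixed cost: VC = 78q - 14q^2 + q^3. Then AVC = 78 - 14q + q^2 and MC = 78 - 28q + 3q^2.
AVC hits its minimum where MC = AVC, at q = 7, giving min AVC = 78 - 14·7 + 7^2 = $29.
Since P = $10 < min AVC = $29, price fails to cover variable cost at any output.
Shutting down limits the loss to fixed cost, $281.

Shut down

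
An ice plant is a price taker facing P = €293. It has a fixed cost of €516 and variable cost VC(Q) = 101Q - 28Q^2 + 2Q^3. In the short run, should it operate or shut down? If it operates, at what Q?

From TC, MC = TC'(Q) = 101 - 56Q + 6Q^2 and AVC = VC/Q = 101 - 28Q + 2Q^2.
AVC hits its minimum where MC = AVC, at Q = 7, giving min AVC = 101 - 28·7 + 2·7^2 = €3.
Since P = €293 ≥ min AVC = €3, price covers variable cost and the firm should produce.
Set P = MC: 293 = 101 - 56Q + 6Q^2 → -192 - 56Q + 6Q^2 = 0. The roots are Q = -8/3 and Q = 12; the profit-maximizing output is on the rising part of MC, so Q* = 12.
Check: AVC at Q = 12 is €53 ≤ P, so revenue covers variable cost.
Profit = P·Q − TC = 293·12 − 1152 = €2364.

Produce at Q = 12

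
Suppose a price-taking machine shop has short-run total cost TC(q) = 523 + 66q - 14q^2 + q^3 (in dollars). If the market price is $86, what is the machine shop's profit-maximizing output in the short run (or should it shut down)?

Produce at q = 10

Variable cost is VC = 66q - 14q^2 + q^3, so AVC = VC/q = 66 - 14q + q^2 and MC = dTC/dq = 66 - 28q + 3q^2.
AVC is minimized where dAVC/dq = -14 + 2q = 0, at q = 7; min AVC = 66 - 14·7 + 7^2 = $17.
Because $86 ≥ $17, revenue can cover variable cost; the firm operates.
Solving P = MC: -20 - 28q + 3q^2 = 0 ⇒ q = -2/3 or 10. On the upward-sloping branch, q* = 10.
Check: AVC at q = 10 is $26 ≤ P, so revenue covers variable cost.
Profit = P·q − TC = 86·10 − 783 = $77.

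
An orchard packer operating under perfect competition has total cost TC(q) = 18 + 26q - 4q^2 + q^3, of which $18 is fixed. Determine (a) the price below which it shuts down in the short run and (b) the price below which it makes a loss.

Shutdown price = $22; break-even price = $29

Shutdown price = min AVC. AVC = 26 - 4q + q^2, with vertex at q = 2 and minimum $22.
ATC = 18/q + 26 - 4q + q^2. Setting dATC/dq = −18/q^2 − 4 + 2q = 0 gives q = 3 (since 2·3^3 − 4·3^2 = 18).
min ATC = 18/3 + 26 − 4·3 + 3^2 = $29. That is the break-even price.
For $22 ≤ P < $29 the firm produces at a loss; below $22 it shuts down.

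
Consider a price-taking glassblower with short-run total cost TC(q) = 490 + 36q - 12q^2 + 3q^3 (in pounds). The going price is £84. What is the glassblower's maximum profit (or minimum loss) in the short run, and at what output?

AVC = 36 - 12q + 3q^2; min AVC = £24 at q = 2. Since P = £84 ≥ min AVC, the firm produces.
MC = 36 - 24q + 9q^2. Setting P = MC and taking the root on the rising branch gives q* = 4.
TR = 84·4 = 336. TC = 490 + 144 = 634. Profit = 336 − 634 = -£298.
That loss of £298 beats the £490 the firm would lose by shutting down; producing recovers £192 of fixed cost.

Profit = -£298 at q = 4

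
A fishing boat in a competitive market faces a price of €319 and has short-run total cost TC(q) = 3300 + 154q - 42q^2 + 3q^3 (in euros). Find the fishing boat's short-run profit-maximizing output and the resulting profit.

AVC = 154 - 42q + 3q^2 has its minimum €7 at q = 7; price €319 clears that bar, so the firm operates.
MC = 154 - 84q + 9q^2. Setting P = MC and taking the root on the rising branch gives q* = 11.
TR = 319·11 = 3509. TC = 3300 + 605 = 3905. Profit = 3509 − 3905 = -€396.
Shutting down would mean losing the fixed cost of €3300, so operating at a loss of €396 is better by €2904.

Profit = -€396 at q = 11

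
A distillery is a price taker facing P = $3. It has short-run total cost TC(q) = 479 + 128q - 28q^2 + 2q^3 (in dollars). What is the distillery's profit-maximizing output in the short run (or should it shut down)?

Variable cost is VC = 128q - 28q^2 + 2q^3, so AVC = VC/q = 128 - 28q + 2q^2 and MC = dTC/dq = 128 - 56q + 6q^2.
AVC hits its minimum where MC = AVC, at q = 7, giving min AVC = 128 - 28·7 + 2·7^2 = $30.
P = $3 lies below min AVC = $30; no output level covers variable cost.
Shutting down limits the loss to fixed cost, $479.

Shut down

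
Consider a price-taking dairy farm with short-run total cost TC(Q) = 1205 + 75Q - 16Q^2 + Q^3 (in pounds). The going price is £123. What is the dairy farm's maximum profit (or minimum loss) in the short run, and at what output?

AVC = 75 - 16Q + Q^2 has its minimum £11 at Q = 8; price £123 clears that bar, so the firm operates.
With MC = 75 - 32Q + 3Q^2, P = MC on the upward-sloping part at Q* = 12.
TR = 123·12 = 1476. TC = 1205 + 324 = 1529. Profit = 1476 − 1529 = -£53.
That loss of £53 beats the £1205 the firm would lose by shutting down; producing recovers £1152 of fixed cost.

Profit = -£53 at Q = 12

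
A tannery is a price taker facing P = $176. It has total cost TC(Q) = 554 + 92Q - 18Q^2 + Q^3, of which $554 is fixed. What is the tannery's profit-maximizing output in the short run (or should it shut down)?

Variable cost is VC = 92Q - 18Q^2 + Q^3, so AVC = VC/Q = 92 - 18Q + Q^2 and MC = dTC/dQ = 92 - 36Q + 3Q^2.
AVC hits its minimum where MC = AVC, at Q = 9, giving min AVC = 92 - 18·9 + 9^2 = $11.
P = $176 exceeds min AVC = $11, so the firm stays open.
P = MC gives -84 - 36Q + 3Q^2 = 0, with roots -2 and 14. Take the larger (rising MC): Q* = 14.
Check: AVC at Q = 14 is $36 ≤ P, so revenue covers variable cost.
Profit = P·Q − TC = 176·14 − 1058 = $1406.

Produce at Q = 14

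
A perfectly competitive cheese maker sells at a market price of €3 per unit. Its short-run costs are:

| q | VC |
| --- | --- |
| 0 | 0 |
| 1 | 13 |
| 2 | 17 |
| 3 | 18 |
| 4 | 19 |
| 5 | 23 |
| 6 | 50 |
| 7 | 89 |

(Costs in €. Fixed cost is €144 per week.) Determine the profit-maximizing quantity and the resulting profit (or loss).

q = 0 (shut down); profit = -€144

Tabulate TR − TC: q=0: -144; q=1: -154; q=2: -155; q=3: -153; q=4: -151; q=5: -152; q=6: -176; q=7: -212.
Profit is highest at q = 0. Equivalently, the lowest AVC in the table is 23/5 ≈ €4.60 at q = 5, and P = €3 falls below it — price never covers variable cost, so the firm shuts down and loses only its fixed cost.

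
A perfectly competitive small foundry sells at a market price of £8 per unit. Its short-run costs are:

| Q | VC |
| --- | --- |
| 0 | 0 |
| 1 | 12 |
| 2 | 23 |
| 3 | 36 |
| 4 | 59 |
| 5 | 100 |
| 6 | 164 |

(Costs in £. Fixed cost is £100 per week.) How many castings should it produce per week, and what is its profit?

Q = 0 (shut down); profit = -£100

Profit at each row (π = 8Q − TC): Q=0: -100; Q=1: -104; Q=2: -107; Q=3: -112; Q=4: -127; Q=5: -160; Q=6: -216.
Profit is highest at Q = 0. Equivalently, the lowest AVC in the table is 23/2 ≈ £11.50 at Q = 2, and P = £8 falls below it — price never covers variable cost, so the firm shuts down and loses only its fixed cost.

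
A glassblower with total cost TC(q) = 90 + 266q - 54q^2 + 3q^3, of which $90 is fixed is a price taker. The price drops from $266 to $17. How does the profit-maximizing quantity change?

Output falls from 12 to 0 (the firm shuts down)

AVC = 266 - 54q + 3q^2, minimized at q = 9 where min AVC = $23. MC = 266 - 108q + 9q^2.
With P = $266 above the shutdown price, P = MC gives q = 12.
At P = $17 < min AVC = $23, price no longer covers variable cost at any output, so the firm shuts down: q = 0.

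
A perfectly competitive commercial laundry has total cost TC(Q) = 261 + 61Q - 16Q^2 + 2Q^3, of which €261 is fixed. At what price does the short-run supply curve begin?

Short-run supply begins at min AVC. From VC = 61Q - 16Q^2 + 2Q^3, AVC = 61 - 16Q + 2Q^2.
At the minimum of AVC, MC = AVC. MC = 61 - 32Q + 6Q^2; setting MC = AVC gives 4Q^2 - 16Q = 0, so Q = 4. min AVC = 29.
So the shutdown price is €29.

€29 per unit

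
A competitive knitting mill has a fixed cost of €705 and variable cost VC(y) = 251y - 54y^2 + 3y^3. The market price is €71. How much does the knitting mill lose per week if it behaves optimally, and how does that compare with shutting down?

AVC = 251 - 54y + 3y^2; min AVC = €8 at y = 9. Since P = €71 ≥ min AVC, the firm produces.
With MC = 251 - 108y + 9y^2, P = MC on the upward-sloping part at y* = 10.
TR = 71·10 = 710. TC = 705 + 110 = 815. Profit = 710 − 815 = -€105.
By producing, the firm covers all variable cost plus €600 of fixed cost; shutting down would lose the full €705.

Profit = -€105 at y = 10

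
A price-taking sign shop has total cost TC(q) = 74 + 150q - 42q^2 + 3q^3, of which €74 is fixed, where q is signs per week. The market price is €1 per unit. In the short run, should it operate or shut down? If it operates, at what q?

From TC, MC = TC'(q) = 150 - 84q + 9q^2 and AVC = VC/q = 150 - 42q + 3q^2.
AVC hits its minimum where MC = AVC, at q = 7, giving min AVC = 150 - 42·7 + 3·7^2 = €3.
Since P = €1 < min AVC = €3, price fails to cover variable cost at any output.
The firm minimizes its loss by shutting down and losing only its fixed cost of €74.

Shut down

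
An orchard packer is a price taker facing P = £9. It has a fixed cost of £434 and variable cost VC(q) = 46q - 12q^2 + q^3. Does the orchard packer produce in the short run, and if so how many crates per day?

Shut down

Strip out fixed cost: VC = 46q - 12q^2 + q^3. Then AVC = 46 - 12q + q^2 and MC = 46 - 24q + 3q^2.
AVC hits its minimum where MC = AVC, at q = 6, giving min AVC = 46 - 12·6 + 6^2 = £10.
P = £9 lies below min AVC = £10; no output level covers variable cost.
The firm minimizes its loss by shutting down and losing only its fixed cost of £434.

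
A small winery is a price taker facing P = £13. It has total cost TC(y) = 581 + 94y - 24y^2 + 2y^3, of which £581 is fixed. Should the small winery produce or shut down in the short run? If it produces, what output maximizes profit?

Shut down

Variable cost is VC = 94y - 24y^2 + 2y^3, so AVC = VC/y = 94 - 24y + 2y^2 and MC = dTC/dy = 94 - 48y + 6y^2.
AVC hits its minimum where MC = AVC, at y = 6, giving min AVC = 94 - 24·6 + 2·6^2 = £22.
P = £13 lies below min AVC = £22; no output level covers variable cost.
Best response: produce nothing and absorb the £581 fixed cost.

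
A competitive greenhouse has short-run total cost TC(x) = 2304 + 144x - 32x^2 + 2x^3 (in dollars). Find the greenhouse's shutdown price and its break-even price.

Shutdown price = $16; break-even price = $240

Shutdown price = min AVC. AVC = 144 - 32x + 2x^2, with vertex at x = 8 and minimum $16.
ATC = 2304/x + 144 - 32x + 2x^2. Setting dATC/dx = −2304/x^2 − 32 + 4x = 0 gives x = 12 (since 4·12^3 − 32·12^2 = 2304).
min ATC = 2304/12 + 144 − 32·12 + 2·12^2 = $240. That is the break-even price.
Between these two prices the firm operates at a loss; above $240 it earns a profit.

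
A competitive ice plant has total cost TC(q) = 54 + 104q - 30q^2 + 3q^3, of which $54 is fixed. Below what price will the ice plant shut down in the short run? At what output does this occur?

The shutdown price is the minimum of AVC. VC = 104q - 30q^2 + 3q^3, so AVC = 104 - 30q + 3q^2.
dAVC/dq = -30 + 6q = 0 gives q = 5. min AVC = 104 - 30·5 + 3·5^2 = 29.
For P < $29 the firm produces nothing.

$29 per unit, at q = 5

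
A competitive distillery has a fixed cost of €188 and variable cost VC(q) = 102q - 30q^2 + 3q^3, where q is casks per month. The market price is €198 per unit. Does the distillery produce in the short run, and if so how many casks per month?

Produce at q = 8

From TC, MC = TC'(q) = 102 - 60q + 9q^2 and AVC = VC/q = 102 - 30q + 3q^2.
AVC hits its minimum where MC = AVC, at q = 5, giving min AVC = 102 - 30·5 + 3·5^2 = €27.
P = €198 exceeds min AVC = €27, so the firm stays open.
P = MC gives -96 - 60q + 9q^2 = 0, with roots -4/3 and 8. Take the larger (rising MC): q* = 8.
Check: AVC at q = 8 is €54 ≤ P, so revenue covers variable cost.
Profit = P·q − TC = 198·8 − 620 = €964.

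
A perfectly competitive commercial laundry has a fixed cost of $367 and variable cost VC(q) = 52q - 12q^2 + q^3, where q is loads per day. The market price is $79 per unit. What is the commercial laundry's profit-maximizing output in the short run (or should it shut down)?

Produce at q = 9

Variable cost is VC = 52q - 12q^2 + q^3, so AVC = VC/q = 52 - 12q + q^2 and MC = dTC/dq = 52 - 24q + 3q^2.
The AVC parabola has its vertex at q = 12/2 = 6, where AVC = 52 - 12·6 + 6^2 = $16.
Since P = $79 ≥ min AVC = $16, price covers variable cost and the firm should produce.
Set P = MC: 79 = 52 - 24q + 3q^2 → -27 - 24q + 3q^2 = 0. The roots are q = -1 and q = 9; the profit-maximizing output is on the rising part of MC, so q* = 9.
Check: AVC at q = 9 is $25 ≤ P, so revenue covers variable cost.
Profit = P·q − TC = 79·9 − 592 = $119.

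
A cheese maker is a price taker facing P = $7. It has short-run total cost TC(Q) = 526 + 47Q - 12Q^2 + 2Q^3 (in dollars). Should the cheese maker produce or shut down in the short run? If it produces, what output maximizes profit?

Strip out fixed cost: VC = 47Q - 12Q^2 + 2Q^3. Then AVC = 47 - 12Q + 2Q^2 and MC = 47 - 24Q + 6Q^2.
AVC is minimized where dAVC/dQ = -12 + 4Q = 0, at Q = 3; min AVC = 47 - 12·3 + 2·3^2 = $29.
With P < min AVC ($7 < $29), every unit sold adds to the loss.
The firm minimizes its loss by shutting down and losing only its fixed cost of $526.

Shut down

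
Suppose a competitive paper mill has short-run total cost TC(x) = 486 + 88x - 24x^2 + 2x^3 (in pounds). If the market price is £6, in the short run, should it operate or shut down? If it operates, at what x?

Shut down

Strip out fixed cost: VC = 88x - 24x^2 + 2x^3. Then AVC = 88 - 24x + 2x^2 and MC = 88 - 48x + 6x^2.
AVC is minimized where dAVC/dx = -24 + 4x = 0, at x = 6; min AVC = 88 - 24·6 + 2·6^2 = £16.
Since P = £6 < min AVC = £16, price fails to cover variable cost at any output.
Shutting down limits the loss to fixed cost, £486.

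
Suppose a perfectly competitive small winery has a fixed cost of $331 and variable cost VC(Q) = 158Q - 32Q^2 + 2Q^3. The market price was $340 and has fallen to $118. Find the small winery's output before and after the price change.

Output falls from 13 to 10

AVC = 158 - 32Q + 2Q^2, minimized at Q = 8 where min AVC = $30. MC = 158 - 64Q + 6Q^2.
At P = $340 ≥ min AVC, set P = MC on the rising branch: Q = 13.
At P = $118 ≥ min AVC, set P = MC: Q = 10. The firm stays open but cuts output.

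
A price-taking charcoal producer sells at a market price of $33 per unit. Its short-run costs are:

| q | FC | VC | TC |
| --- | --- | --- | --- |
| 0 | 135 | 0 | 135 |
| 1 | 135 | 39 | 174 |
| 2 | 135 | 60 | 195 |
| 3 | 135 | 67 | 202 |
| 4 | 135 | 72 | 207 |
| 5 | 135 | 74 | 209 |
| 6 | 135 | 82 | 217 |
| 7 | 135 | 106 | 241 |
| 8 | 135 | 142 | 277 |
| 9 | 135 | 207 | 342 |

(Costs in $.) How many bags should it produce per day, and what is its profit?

q = 7; profit = -$10

Profit at each row (π = 33q − TC): q=0: -135; q=1: -141; q=2: -129; q=3: -103; q=4: -75; q=5: -44; q=6: -19; q=7: -10; q=8: -13; q=9: -45.
Profit is maximized at q = 7. AVC there is 106/7 = $15.14 ≤ P, so producing beats shutting down (which would give -$135).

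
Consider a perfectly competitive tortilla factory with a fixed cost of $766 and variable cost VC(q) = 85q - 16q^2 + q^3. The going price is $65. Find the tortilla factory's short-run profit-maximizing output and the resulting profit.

Profit = -$366 at q = 10

AVC = 85 - 16q + q^2 has its minimum $21 at q = 8; price $65 clears that bar, so the firm operates.
With MC = 85 - 32q + 3q^2, P = MC on the upward-sloping part at q* = 10.
TR = 65·10 = 650. TC = 766 + 250 = 1016. Profit = 650 − 1016 = -$366.
By producing, the firm covers all variable cost plus $400 of fixed cost; shutting down would lose the full $766.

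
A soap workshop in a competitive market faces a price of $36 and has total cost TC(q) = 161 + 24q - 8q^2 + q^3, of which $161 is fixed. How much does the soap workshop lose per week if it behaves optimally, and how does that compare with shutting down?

Profit = -$17 at q = 6

AVC = 24 - 8q + q^2; min AVC = $8 at q = 4. Since P = $36 ≥ min AVC, the firm produces.
With MC = 24 - 16q + 3q^2, P = MC on the upward-sloping part at q* = 6.
TR = 36·6 = 216. TC = 161 + 72 = 233. Profit = 216 − 233 = -$17.
By producing, the firm covers all variable cost plus $144 of fixed cost; shutting down would lose the full $161.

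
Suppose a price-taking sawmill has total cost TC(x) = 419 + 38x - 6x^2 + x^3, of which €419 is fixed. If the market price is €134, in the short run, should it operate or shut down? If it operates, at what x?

Variable cost is VC = 38x - 6x^2 + x^3, so AVC = VC/x = 38 - 6x + x^2 and MC = dTC/dx = 38 - 12x + 3x^2.
The AVC parabola has its vertex at x = 6/2 = 3, where AVC = 38 - 6·3 + 3^2 = €29.
P = €134 exceeds min AVC = €29, so the firm stays open.
P = MC gives -96 - 12x + 3x^2 = 0, with roots -4 and 8. Take the larger (rising MC): x* = 8.
Check: AVC at x = 8 is €54 ≤ P, so revenue covers variable cost.
Profit = P·x − TC = 134·8 − 851 = €221.

Produce at x = 8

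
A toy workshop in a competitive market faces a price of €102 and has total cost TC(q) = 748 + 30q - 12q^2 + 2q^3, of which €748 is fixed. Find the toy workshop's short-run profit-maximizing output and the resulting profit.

Profit = -€316 at q = 6

AVC = 30 - 12q + 2q^2; min AVC = €12 at q = 3. Since P = €102 ≥ min AVC, the firm produces.
MC = 30 - 24q + 6q^2. Setting P = MC and taking the root on the rising branch gives q* = 6.
TR = 102·6 = 612. TC = 748 + 180 = 928. Profit = 612 − 928 = -€316.
That loss of €316 beats the €748 the firm would lose by shutting down; producing recovers €432 of fixed cost.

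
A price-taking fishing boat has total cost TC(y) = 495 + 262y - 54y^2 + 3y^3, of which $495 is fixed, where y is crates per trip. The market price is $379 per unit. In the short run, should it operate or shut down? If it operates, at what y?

Produce at y = 13

Strip out fixed cost: VC = 262y - 54y^2 + 3y^3. Then AVC = 262 - 54y + 3y^2 and MC = 262 - 108y + 9y^2.
AVC hits its minimum where MC = AVC, at y = 9, giving min AVC = 262 - 54·9 + 3·9^2 = $19.
Because $379 ≥ $19, revenue can cover variable cost; the firm operates.
Solving P = MC: -117 - 108y + 9y^2 = 0 ⇒ y = -1 or 13. On the upward-sloping branch, y* = 13.
Check: AVC at y = 13 is $67 ≤ P, so revenue covers variable cost.
Profit = P·y − TC = 379·13 − 1366 = $3561.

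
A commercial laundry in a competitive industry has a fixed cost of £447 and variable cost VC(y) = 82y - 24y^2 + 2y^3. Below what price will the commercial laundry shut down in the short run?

The firm shuts down when price falls below the minimum of average variable cost. AVC = VC/y = 82 - 24y + 2y^2.
At the minimum of AVC, MC = AVC. MC = 82 - 48y + 6y^2; setting MC = AVC gives 4y^2 - 24y = 0, so y = 6. min AVC = 10.
So the shutdown price is £10.

£10 per unit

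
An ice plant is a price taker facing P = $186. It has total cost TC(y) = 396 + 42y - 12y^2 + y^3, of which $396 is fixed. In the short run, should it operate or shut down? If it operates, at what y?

From TC, MC = TC'(y) = 42 - 24y + 3y^2 and AVC = VC/y = 42 - 12y + y^2.
AVC is minimized where dAVC/dy = -12 + 2y = 0, at y = 6; min AVC = 42 - 12·6 + 6^2 = $6.
P = $186 exceeds min AVC = $6, so the firm stays open.
Set P = MC: 186 = 42 - 24y + 3y^2 → -144 - 24y + 3y^2 = 0. The roots are y = -4 and y = 12; the profit-maximizing output is on the rising part of MC, so y* = 12.
Check: AVC at y = 12 is $42 ≤ P, so revenue covers variable cost.
Profit = P·y − TC = 186·12 − 900 = $1332.

Produce at y = 12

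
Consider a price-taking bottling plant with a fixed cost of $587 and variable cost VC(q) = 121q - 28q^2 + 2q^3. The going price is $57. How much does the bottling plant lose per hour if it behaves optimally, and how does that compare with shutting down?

AVC = 121 - 28q + 2q^2 has its minimum $23 at q = 7; price $57 clears that bar, so the firm operates.
MC = 121 - 56q + 6q^2. Setting P = MC and taking the root on the rising branch gives q* = 8.
TR = 57·8 = 456. TC = 587 + 200 = 787. Profit = 456 − 787 = -$331.
That loss of $331 beats the $587 the firm would lose by shutting down; producing recovers $256 of fixed cost.

Profit = -$331 at q = 8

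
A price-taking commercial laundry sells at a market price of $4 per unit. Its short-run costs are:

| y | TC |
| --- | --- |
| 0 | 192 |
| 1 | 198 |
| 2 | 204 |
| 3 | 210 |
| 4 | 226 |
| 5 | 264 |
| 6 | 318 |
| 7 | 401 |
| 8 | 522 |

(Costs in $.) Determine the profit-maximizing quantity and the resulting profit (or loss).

Compute π = P·y − TC at each output: y=0: -192; y=1: -194; y=2: -196; y=3: -198; y=4: -210; y=5: -244; y=6: -294; y=7: -373; y=8: -490.
Profit is highest at y = 0. Equivalently, the lowest AVC in the table is 6/1 ≈ $6 at y = 1, and P = $4 falls below it — price never covers variable cost, so the firm shuts down and loses only its fixed cost.

y = 0 (shut down); profit = -$192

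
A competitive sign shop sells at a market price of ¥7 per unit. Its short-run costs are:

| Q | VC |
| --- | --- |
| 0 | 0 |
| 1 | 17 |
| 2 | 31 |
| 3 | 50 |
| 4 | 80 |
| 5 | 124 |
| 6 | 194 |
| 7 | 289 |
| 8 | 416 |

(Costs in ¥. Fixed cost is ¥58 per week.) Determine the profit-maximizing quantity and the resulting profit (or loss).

Q = 0 (shut down); profit = -¥58

Profit at each row (π = 7Q − TC): Q=0: -58; Q=1: -68; Q=2: -75; Q=3: -87; Q=4: -110; Q=5: -147; Q=6: -210; Q=7: -298; Q=8: -418.
Profit is highest at Q = 0. Equivalently, the lowest AVC in the table is 31/2 ≈ ¥15.50 at Q = 2, and P = ¥7 falls below it — price never covers variable cost, so the firm shuts down and loses only its fixed cost.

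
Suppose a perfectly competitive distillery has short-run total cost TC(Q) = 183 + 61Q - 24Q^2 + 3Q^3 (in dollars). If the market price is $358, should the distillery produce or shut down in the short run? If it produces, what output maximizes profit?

Strip out fixed cost: VC = 61Q - 24Q^2 + 3Q^3. Then AVC = 61 - 24Q + 3Q^2 and MC = 61 - 48Q + 9Q^2.
The AVC parabola has its vertex at Q = 24/6 = 4, where AVC = 61 - 24·4 + 3·4^2 = $13.
Since P = $358 ≥ min AVC = $13, price covers variable cost and the firm should produce.
Set P = MC: 358 = 61 - 48Q + 9Q^2 → -297 - 48Q + 9Q^2 = 0. The roots are Q = -11/3 and Q = 9; the profit-maximizing output is on the rising part of MC, so Q* = 9.
Check: AVC at Q = 9 is $88 ≤ P, so revenue covers variable cost.
Profit = P·Q − TC = 358·9 − 975 = $2247.

Produce at Q = 9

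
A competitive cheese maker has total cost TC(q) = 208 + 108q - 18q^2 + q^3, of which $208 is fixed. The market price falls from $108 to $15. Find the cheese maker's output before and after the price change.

Output falls from 12 to 0 (the firm shuts down)

AVC = 108 - 18q + q^2, minimized at q = 9 where min AVC = $27. MC = 108 - 36q + 3q^2.
At P = $108 ≥ min AVC, set P = MC on the rising branch: q = 12.
At P = $15 < min AVC = $27, price no longer covers variable cost at any output, so the firm shuts down: q = 0.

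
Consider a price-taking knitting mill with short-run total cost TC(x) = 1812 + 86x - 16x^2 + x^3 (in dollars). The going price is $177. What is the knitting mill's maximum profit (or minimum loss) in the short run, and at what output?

AVC = 86 - 16x + x^2; min AVC = $22 at x = 8. Since P = $177 ≥ min AVC, the firm produces.
With MC = 86 - 32x + 3x^2, P = MC on the upward-sloping part at x* = 13.
TR = 177·13 = 2301. TC = 1812 + 611 = 2423. Profit = 2301 − 2423 = -$122.
Shutting down would mean losing the fixed cost of $1812, so operating at a loss of $122 is better by $1690.

Profit = -$122 at x = 13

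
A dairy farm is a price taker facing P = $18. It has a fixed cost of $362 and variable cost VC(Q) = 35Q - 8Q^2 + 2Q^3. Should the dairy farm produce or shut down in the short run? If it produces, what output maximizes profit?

From TC, MC = TC'(Q) = 35 - 16Q + 6Q^2 and AVC = VC/Q = 35 - 8Q + 2Q^2.
AVC hits its minimum where MC = AVC, at Q = 2, giving min AVC = 35 - 8·2 + 2·2^2 = $27.
With P < min AVC ($18 < $27), every unit sold adds to the loss.
Shutting down limits the loss to fixed cost, $362.

Shut down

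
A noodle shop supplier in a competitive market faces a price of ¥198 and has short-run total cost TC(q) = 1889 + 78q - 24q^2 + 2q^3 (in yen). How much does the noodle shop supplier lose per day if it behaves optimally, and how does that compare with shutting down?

Profit = -¥289 at q = 10

AVC = 78 - 24q + 2q^2 has its minimum ¥6 at q = 6; price ¥198 clears that bar, so the firm operates.
With MC = 78 - 48q + 6q^2, P = MC on the upward-sloping part at q* = 10.
TR = 198·10 = 1980. TC = 1889 + 380 = 2269. Profit = 1980 − 2269 = -¥289.
By producing, the firm covers all variable cost plus ¥1600 of fixed cost; shutting down would lose the full ¥1889.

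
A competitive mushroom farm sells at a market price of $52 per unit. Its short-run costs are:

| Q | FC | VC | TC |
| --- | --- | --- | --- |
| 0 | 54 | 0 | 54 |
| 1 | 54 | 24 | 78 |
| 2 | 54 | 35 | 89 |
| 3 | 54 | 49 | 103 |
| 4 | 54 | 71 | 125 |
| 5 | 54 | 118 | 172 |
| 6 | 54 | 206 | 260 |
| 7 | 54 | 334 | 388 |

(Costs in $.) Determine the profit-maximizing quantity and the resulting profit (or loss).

Compute π = P·Q − TC at each output: Q=0: -54; Q=1: -26; Q=2: 15; Q=3: 53; Q=4: 83; Q=5: 88; Q=6: 52; Q=7: -24.
Profit is maximized at Q = 5. AVC there is 118/5 = $23.60 ≤ P, so producing beats shutting down (which would give -$54).

Q = 5; profit = $88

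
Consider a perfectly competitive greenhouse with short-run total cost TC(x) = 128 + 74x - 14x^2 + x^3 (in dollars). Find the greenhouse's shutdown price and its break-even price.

Shutdown price = $25; break-even price = $42

Shutdown price = min AVC. AVC = 74 - 14x + x^2, with vertex at x = 7 and minimum $25.
ATC = 128/x + 74 - 14x + x^2. Setting dATC/dx = −128/x^2 − 14 + 2x = 0 gives x = 8 (since 2·8^3 − 14·8^2 = 128).
min ATC = 128/8 + 74 − 14·8 + 8^2 = $42. That is the break-even price.
For $25 ≤ P < $42 the firm produces at a loss; below $25 it shuts down.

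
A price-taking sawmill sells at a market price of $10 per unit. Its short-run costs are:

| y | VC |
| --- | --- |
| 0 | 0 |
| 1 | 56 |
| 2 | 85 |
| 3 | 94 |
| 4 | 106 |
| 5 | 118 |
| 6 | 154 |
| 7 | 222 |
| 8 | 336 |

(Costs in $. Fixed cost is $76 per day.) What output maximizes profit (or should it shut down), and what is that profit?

y = 0 (shut down); profit = -$76

Tabulate TR − TC: y=0: -76; y=1: -122; y=2: -141; y=3: -140; y=4: -142; y=5: -144; y=6: -170; y=7: -228; y=8: -332.
Profit is highest at y = 0. Equivalently, the lowest AVC in the table is 118/5 ≈ $23.60 at y = 5, and P = $10 falls below it — price never covers variable cost, so the firm shuts down and loses only its fixed cost.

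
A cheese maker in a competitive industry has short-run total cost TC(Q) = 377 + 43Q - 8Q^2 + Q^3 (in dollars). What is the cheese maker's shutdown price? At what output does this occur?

$27 per unit, at Q = 4

The shutdown price is the minimum of AVC. VC = 43Q - 8Q^2 + Q^3, so AVC = 43 - 8Q + Q^2.
At the minimum of AVC, MC = AVC. MC = 43 - 16Q + 3Q^2; setting MC = AVC gives 2Q^2 - 8Q = 0, so Q = 4. min AVC = 27.
So the shutdown price is $27.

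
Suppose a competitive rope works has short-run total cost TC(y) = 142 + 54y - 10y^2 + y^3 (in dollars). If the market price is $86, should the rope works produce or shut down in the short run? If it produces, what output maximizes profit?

Produce at y = 8

Strip out fixed cost: VC = 54y - 10y^2 + y^3. Then AVC = 54 - 10y + y^2 and MC = 54 - 20y + 3y^2.
AVC hits its minimum where MC = AVC, at y = 5, giving min AVC = 54 - 10·5 + 5^2 = $29.
P = $86 exceeds min AVC = $29, so the firm stays open.
P = MC gives -32 - 20y + 3y^2 = 0, with roots -4/3 and 8. Take the larger (rising MC): y* = 8.
Check: AVC at y = 8 is $38 ≤ P, so revenue covers variable cost.
Profit = P·y − TC = 86·8 − 446 = $242.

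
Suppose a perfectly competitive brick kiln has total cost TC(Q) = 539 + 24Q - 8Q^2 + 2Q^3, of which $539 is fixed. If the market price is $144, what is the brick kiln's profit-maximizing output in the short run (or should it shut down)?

Variable cost is VC = 24Q - 8Q^2 + 2Q^3, so AVC = VC/Q = 24 - 8Q + 2Q^2 and MC = dTC/dQ = 24 - 16Q + 6Q^2.
The AVC parabola has its vertex at Q = 8/4 = 2, where AVC = 24 - 8·2 + 2·2^2 = $16.
Because $144 ≥ $16, revenue can cover variable cost; the firm operates.
Set P = MC: 144 = 24 - 16Q + 6Q^2 → -120 - 16Q + 6Q^2 = 0. The roots are Q = -10/3 and Q = 6; the profit-maximizing output is on the rising part of MC, so Q* = 6.
Check: AVC at Q = 6 is $48 ≤ P, so revenue covers variable cost.
Profit = P·Q − TC = 144·6 − 827 = $37.

Produce at Q = 6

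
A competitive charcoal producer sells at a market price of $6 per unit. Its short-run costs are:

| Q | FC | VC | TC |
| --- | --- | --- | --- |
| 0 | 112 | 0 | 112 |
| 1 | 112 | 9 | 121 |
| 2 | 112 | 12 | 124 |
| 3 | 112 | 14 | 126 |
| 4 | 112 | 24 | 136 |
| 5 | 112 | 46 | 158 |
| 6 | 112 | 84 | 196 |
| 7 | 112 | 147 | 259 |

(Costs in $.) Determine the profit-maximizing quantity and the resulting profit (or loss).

Q = 3; profit = -$108

Profit at each row (π = 6Q − TC): Q=0: -112; Q=1: -115; Q=2: -112; Q=3: -108; Q=4: -112; Q=5: -128; Q=6: -160; Q=7: -217.
Profit is maximized at Q = 3. AVC there is 14/3 = $4.67 ≤ P, so producing beats shutting down (which would give -$112).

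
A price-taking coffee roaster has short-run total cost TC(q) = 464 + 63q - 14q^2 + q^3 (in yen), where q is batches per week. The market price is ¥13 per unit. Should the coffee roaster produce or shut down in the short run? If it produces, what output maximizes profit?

Shut down

Strip out fixed cost: VC = 63q - 14q^2 + q^3. Then AVC = 63 - 14q + q^2 and MC = 63 - 28q + 3q^2.
The AVC parabola has its vertex at q = 14/2 = 7, where AVC = 63 - 14·7 + 7^2 = ¥14.
P = ¥13 lies below min AVC = ¥14; no output level covers variable cost.
Best response: produce nothing and absorb the ¥464 fixed cost.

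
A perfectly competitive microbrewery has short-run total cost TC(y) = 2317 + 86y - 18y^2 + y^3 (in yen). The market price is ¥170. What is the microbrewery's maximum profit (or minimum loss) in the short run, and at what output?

Profit = -¥357 at y = 14

AVC = 86 - 18y + y^2 has its minimum ¥5 at y = 9; price ¥170 clears that bar, so the firm operates.
With MC = 86 - 36y + 3y^2, P = MC on the upward-sloping part at y* = 14.
TR = 170·14 = 2380. TC = 2317 + 420 = 2737. Profit = 2380 − 2737 = -¥357.
That loss of ¥357 beats the ¥2317 the firm would lose by shutting down; producing recovers ¥1960 of fixed cost.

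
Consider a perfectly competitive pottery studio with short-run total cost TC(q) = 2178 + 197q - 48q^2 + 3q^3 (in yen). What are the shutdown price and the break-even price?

Shutdown price = ¥5; break-even price = ¥230

Shutdown price = min AVC. AVC = 197 - 48q + 3q^2, with vertex at q = 8 and minimum ¥5.
ATC = 2178/q + 197 - 48q + 3q^2. Setting dATC/dq = −2178/q^2 − 48 + 6q = 0 gives q = 11 (since 6·11^3 − 48·11^2 = 2178).
min ATC = 2178/11 + 197 − 48·11 + 3·11^2 = ¥230. That is the break-even price.
For ¥5 ≤ P < ¥230 the firm produces at a loss; below ¥5 it shuts down.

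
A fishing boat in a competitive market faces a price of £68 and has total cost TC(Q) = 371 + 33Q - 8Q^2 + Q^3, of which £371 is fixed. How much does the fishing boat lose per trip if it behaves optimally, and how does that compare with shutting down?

Profit = -£77 at Q = 7

AVC = 33 - 8Q + Q^2 has its minimum £17 at Q = 4; price £68 clears that bar, so the firm operates.
MC = 33 - 16Q + 3Q^2. Setting P = MC and taking the root on the rising branch gives Q* = 7.
TR = 68·7 = 476. TC = 371 + 182 = 553. Profit = 476 − 553 = -£77.
By producing, the firm covers all variable cost plus £294 of fixed cost; shutting down would lose the full £371.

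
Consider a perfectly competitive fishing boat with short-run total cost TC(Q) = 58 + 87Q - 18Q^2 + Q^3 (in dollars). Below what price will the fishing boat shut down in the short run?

$6 per unit

Short-run supply begins at min AVC. From VC = 87Q - 18Q^2 + Q^3, AVC = 87 - 18Q + Q^2.
dAVC/dQ = -18 + 2Q = 0 gives Q = 9. min AVC = 87 - 18·9 + 9^2 = 6.
So the shutdown price is $6.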